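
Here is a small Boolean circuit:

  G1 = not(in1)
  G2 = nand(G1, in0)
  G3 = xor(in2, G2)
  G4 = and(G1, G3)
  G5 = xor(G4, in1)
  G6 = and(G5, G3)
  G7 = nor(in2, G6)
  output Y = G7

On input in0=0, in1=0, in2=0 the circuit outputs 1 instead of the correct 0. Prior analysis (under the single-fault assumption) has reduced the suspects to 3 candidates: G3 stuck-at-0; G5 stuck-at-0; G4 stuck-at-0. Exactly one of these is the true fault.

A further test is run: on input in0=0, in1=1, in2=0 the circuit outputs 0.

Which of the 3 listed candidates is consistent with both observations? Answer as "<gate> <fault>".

G4 stuck-at-0

Evaluate each candidate on input in0=0, in1=1, in2=0:
  G3 stuck-at-0: G1=0, G2=1, G3=0 [stuck-at-0], G4=0, G5=1, G6=0, G7=1 → 1 — eliminated
  G5 stuck-at-0: G1=0, G2=1, G3=1, G4=0, G5=0 [stuck-at-0], G6=0, G7=1 → 1 — eliminated
  G4 stuck-at-0: G1=0, G2=1, G3=1, G4=0 [stuck-at-0], G5=1, G6=1, G7=0 → 0 — matches
Only G4 stuck-at-0 reproduces the observed 0.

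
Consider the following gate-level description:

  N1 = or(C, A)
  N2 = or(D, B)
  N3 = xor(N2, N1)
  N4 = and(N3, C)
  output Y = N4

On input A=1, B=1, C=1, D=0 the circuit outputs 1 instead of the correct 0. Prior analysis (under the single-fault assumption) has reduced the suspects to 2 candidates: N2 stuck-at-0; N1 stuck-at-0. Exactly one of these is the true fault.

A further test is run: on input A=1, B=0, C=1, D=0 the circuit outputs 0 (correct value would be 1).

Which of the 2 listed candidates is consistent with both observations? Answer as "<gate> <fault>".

Evaluate each candidate on input A=1, B=0, C=1, D=0:
  N2 stuck-at-0: N1=1, N2=0 [stuck-at-0], N3=1, N4=1 → 1 — eliminated
  N1 stuck-at-0: N1=0 [stuck-at-0], N2=0, N3=0, N4=0 → 0 — matches
Only N1 stuck-at-0 reproduces the observed 0.

N1 stuck-at-0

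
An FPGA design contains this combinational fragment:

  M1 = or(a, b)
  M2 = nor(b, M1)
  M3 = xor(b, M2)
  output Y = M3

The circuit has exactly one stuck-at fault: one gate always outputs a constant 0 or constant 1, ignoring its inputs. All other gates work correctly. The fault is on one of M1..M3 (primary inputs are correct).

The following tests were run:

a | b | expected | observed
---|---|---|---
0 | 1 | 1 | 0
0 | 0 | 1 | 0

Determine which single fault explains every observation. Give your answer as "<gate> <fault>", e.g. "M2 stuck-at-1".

Fault-free values for test 1 (a=0, b=1): M1=1, M2=0, M3=1, giving Y=1. Observed 0.
Test 1: faults giving observed 0 are {M2 stuck-at-1, M3 stuck-at-0}.
Test 2 (a=0, b=0): fault-free M1=0, M2=1, M3=1 → 1; observed 0. Eliminates M2 stuck-at-1.
Only M3 stuck-at-0 is consistent with every test.

M3 stuck-at-0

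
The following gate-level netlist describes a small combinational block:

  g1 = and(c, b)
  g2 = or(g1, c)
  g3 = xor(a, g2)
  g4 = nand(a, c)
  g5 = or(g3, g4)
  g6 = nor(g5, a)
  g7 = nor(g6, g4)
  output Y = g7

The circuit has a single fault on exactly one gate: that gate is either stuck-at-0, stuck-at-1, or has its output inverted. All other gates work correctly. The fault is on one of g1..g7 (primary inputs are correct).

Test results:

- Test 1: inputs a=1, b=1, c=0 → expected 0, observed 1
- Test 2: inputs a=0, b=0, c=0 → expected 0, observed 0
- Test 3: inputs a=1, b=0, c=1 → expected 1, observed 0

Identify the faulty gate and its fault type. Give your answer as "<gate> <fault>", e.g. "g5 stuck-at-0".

g4 inverted output

Fault-free values for test 1 (a=1, b=1, c=0): g1=0, g2=0, g3=1, g4=1, g5=1, g6=0, g7=0, giving Y=0. Observed 1.
Test 1: faults giving observed 1 are {g4 stuck-at-0, g4 inverted output, g7 stuck-at-1, g7 inverted output}.
Test 2 (a=0, b=0, c=0): fault-free g1=0, g2=0, g3=0, g4=1, g5=1, g6=0, g7=0 → 0; observed 0. Eliminates g7 stuck-at-1, g7 inverted output.
Test 3 (a=1, b=0, c=1): fault-free g1=0, g2=1, g3=0, g4=0, g5=0, g6=0, g7=1 → 1; observed 0. Eliminates g4 stuck-at-0.
Only g4 inverted output is consistent with every test.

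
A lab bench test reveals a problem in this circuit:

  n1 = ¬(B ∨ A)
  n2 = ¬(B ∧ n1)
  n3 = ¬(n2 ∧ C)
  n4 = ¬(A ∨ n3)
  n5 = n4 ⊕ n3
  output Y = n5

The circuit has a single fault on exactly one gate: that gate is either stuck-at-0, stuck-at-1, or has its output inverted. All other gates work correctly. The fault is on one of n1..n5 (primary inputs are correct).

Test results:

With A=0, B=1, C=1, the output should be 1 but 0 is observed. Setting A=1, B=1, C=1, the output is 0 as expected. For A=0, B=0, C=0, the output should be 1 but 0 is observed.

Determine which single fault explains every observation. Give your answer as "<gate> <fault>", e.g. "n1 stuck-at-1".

Fault-free values for test 1 (A=0, B=1, C=1): n1=0, n2=1, n3=0, n4=1, n5=1, giving Y=1. Observed 0.
Test 1: faults giving observed 0 are {n4 stuck-at-0, n4 inverted output, n5 stuck-at-0, n5 inverted output}.
Test 2 (A=1, B=1, C=1): fault-free n1=0, n2=1, n3=0, n4=0, n5=0 → 0; observed 0. Eliminates n4 inverted output, n5 inverted output.
Test 3 (A=0, B=0, C=0): fault-free n1=1, n2=1, n3=1, n4=0, n5=1 → 1; observed 0. Eliminates n4 stuck-at-0.
Only n5 stuck-at-0 is consistent with every test.

n5 stuck-at-0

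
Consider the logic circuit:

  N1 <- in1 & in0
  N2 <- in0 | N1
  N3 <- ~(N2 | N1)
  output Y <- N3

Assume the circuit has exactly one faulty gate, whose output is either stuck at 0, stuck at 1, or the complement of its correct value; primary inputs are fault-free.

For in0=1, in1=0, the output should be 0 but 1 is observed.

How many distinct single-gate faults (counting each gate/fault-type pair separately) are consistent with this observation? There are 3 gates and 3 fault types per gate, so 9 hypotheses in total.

Fault-free: N1=0, N2=1, N3=0 → 0. Observed 1.
  N1 stuck-at-0: output 0 ✗
  N1 stuck-at-1: output 0 ✗
  N1 inverted output: output 0 ✗
  N2 stuck-at-0: output 1 ✓
  N2 stuck-at-1: output 0 ✗
  N2 inverted output: output 1 ✓
  N3 stuck-at-0: output 0 ✗
  N3 stuck-at-1: output 1 ✓
  N3 inverted output: output 1 ✓
Consistent faults: {N2 stuck-at-0, N2 inverted output, N3 stuck-at-1, N3 inverted output} — 4 in all.

4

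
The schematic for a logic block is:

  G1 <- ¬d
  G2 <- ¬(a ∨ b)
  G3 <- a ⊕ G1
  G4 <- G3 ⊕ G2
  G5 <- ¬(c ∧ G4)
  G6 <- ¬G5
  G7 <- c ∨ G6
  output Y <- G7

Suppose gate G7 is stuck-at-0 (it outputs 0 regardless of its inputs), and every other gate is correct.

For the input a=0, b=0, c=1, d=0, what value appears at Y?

0

Propagate with G7 forced: G1=1, G2=1, G3=1, G4=0, G5=1, G6=0, G7=0 [stuck-at-0].
So Y = 0. (Without the fault it would be 1.)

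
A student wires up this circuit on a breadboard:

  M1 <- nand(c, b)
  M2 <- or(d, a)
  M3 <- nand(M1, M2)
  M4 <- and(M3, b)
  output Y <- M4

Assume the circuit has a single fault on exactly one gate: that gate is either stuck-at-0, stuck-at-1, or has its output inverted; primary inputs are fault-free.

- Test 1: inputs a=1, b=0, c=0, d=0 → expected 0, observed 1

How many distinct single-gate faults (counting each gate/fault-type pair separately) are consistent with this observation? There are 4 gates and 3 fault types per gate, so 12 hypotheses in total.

Fault-free: M1=1, M2=1, M3=0, M4=0 → 0. Observed 1.
  M1 stuck-at-0: output 0 ✗
  M1 stuck-at-1: output 0 ✗
  M1 inverted output: output 0 ✗
  M2 stuck-at-0: output 0 ✗
  M2 stuck-at-1: output 0 ✗
  M2 inverted output: output 0 ✗
  M3 stuck-at-0: output 0 ✗
  M3 stuck-at-1: output 0 ✗
  M3 inverted output: output 0 ✗
  M4 stuck-at-0: output 0 ✗
  M4 stuck-at-1: output 1 ✓
  M4 inverted output: output 1 ✓
Consistent faults: {M4 stuck-at-1, M4 inverted output} — 2 in all.

2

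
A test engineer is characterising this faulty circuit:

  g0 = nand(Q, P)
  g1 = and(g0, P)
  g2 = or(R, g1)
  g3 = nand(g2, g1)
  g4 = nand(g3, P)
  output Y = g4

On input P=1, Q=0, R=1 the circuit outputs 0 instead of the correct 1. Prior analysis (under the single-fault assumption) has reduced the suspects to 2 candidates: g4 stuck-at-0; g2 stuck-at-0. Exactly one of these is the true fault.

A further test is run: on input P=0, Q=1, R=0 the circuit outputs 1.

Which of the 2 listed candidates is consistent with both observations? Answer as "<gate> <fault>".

Evaluate each candidate on input P=0, Q=1, R=0:
  g4 stuck-at-0: g0=1, g1=0, g2=0, g3=1, g4=0 [stuck-at-0] → 0 — eliminated
  g2 stuck-at-0: g0=1, g1=0, g2=0 [stuck-at-0], g3=1, g4=1 → 1 — matches
Only g2 stuck-at-0 reproduces the observed 1.

g2 stuck-at-0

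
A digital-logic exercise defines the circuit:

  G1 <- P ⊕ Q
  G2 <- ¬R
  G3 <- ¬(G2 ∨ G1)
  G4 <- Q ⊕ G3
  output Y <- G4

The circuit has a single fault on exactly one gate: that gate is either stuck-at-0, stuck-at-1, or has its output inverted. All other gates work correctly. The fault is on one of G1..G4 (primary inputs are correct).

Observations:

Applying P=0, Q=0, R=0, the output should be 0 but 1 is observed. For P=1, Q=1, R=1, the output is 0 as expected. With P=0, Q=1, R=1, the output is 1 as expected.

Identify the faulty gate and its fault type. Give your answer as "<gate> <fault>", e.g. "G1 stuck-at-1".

Fault-free values for test 1 (P=0, Q=0, R=0): G1=0, G2=1, G3=0, G4=0, giving Y=0. Observed 1.
Test 1: faults giving observed 1 are {G2 stuck-at-0, G2 inverted output, G3 stuck-at-1, G3 inverted output, G4 stuck-at-1, G4 inverted output}.
Test 2 (P=1, Q=1, R=1): fault-free G1=0, G2=0, G3=1, G4=0 → 0; observed 0. Eliminates G2 inverted output, G3 inverted output, G4 stuck-at-1, G4 inverted output.
Test 3 (P=0, Q=1, R=1): fault-free G1=1, G2=0, G3=0, G4=1 → 1; observed 1. Eliminates G3 stuck-at-1.
Only G2 stuck-at-0 is consistent with every test.

G2 stuck-at-0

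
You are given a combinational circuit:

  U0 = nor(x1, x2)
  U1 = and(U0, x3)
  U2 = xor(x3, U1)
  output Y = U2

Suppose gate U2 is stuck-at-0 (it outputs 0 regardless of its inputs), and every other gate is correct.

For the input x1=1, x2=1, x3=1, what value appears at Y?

0

Propagate with U2 forced: U0=0, U1=0, U2=0 [stuck-at-0].
So Y = 0. (Without the fault it would be 1.)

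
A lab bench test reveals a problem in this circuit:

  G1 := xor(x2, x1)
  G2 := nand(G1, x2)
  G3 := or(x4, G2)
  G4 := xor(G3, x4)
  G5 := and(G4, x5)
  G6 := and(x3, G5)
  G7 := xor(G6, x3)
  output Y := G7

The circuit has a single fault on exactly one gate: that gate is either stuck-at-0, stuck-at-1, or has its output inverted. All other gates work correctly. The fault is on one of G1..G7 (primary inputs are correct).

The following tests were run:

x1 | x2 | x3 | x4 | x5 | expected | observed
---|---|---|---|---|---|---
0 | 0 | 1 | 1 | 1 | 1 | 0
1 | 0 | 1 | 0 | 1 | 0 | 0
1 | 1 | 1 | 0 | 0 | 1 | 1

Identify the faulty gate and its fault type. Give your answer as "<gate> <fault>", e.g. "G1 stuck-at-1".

G4 stuck-at-1

Fault-free values for test 1 (x1=0, x2=0, x3=1, x4=1, x5=1): G1=0, G2=1, G3=1, G4=0, G5=0, G6=0, G7=1, giving Y=1. Observed 0.
Test 1: faults giving observed 0 are {G3 stuck-at-0, G3 inverted output, G4 stuck-at-1, G4 inverted output, G5 stuck-at-1, G5 inverted output, G6 stuck-at-1, G6 inverted output, G7 stuck-at-0, G7 inverted output}.
Test 2 (x1=1, x2=0, x3=1, x4=0, x5=1): fault-free G1=1, G2=1, G3=1, G4=1, G5=1, G6=1, G7=0 → 0; observed 0. Eliminates G3 stuck-at-0, G3 inverted output, G4 inverted output, G5 inverted output, G6 inverted output, G7 inverted output.
Test 3 (x1=1, x2=1, x3=1, x4=0, x5=0): fault-free G1=0, G2=1, G3=1, G4=1, G5=0, G6=0, G7=1 → 1; observed 1. Eliminates G5 stuck-at-1, G6 stuck-at-1, G7 stuck-at-0.
Only G4 stuck-at-1 is consistent with every test.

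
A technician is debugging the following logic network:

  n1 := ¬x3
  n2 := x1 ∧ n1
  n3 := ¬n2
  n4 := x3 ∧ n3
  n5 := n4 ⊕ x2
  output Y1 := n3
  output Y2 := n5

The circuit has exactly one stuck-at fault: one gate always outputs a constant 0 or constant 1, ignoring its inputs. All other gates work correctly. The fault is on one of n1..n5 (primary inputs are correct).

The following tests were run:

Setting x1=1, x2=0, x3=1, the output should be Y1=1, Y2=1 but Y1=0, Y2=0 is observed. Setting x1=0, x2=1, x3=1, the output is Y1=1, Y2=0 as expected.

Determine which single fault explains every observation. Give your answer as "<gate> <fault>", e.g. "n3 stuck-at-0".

Fault-free values for test 1 (x1=1, x2=0, x3=1): n1=0, n2=0, n3=1, n4=1, n5=1, giving Y1=1, Y2=1. Observed Y1=0, Y2=0.
Test 1: faults giving observed Y1=0, Y2=0 are {n1 stuck-at-1, n2 stuck-at-1, n3 stuck-at-0}.
Test 2 (x1=0, x2=1, x3=1): fault-free n1=0, n2=0, n3=1, n4=1, n5=0 → Y1=1, Y2=0; observed Y1=1, Y2=0. Eliminates n2 stuck-at-1, n3 stuck-at-0.
Only n1 stuck-at-1 is consistent with every test.

n1 stuck-at-1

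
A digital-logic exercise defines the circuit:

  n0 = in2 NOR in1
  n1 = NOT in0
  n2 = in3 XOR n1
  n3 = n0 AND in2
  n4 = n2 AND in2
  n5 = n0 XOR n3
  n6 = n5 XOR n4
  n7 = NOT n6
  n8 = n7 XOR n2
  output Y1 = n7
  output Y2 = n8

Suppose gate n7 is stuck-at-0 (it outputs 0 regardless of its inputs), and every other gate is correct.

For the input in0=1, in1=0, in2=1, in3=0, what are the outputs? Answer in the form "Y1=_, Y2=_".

Y1=0, Y2=0

Propagate with n7 forced: n0=0, n1=0, n2=0, n3=0, n4=0, n5=0, n6=0, n7=0 [stuck-at-0], n8=0.
So the outputs are Y1=0, Y2=0. (Without the fault they would be Y1=1, Y2=1.)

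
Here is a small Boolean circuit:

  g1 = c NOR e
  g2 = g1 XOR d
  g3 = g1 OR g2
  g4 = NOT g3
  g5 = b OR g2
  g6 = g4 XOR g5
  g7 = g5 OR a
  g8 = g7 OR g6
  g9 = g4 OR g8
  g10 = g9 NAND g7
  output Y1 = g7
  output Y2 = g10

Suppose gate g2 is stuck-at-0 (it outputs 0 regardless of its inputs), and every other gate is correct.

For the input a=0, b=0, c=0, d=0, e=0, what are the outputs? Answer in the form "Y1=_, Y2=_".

Propagate with g2 forced: g1=1, g2=0 [stuck-at-0], g3=1, g4=0, g5=0, g6=0, g7=0, g8=0, g9=0, g10=1.
So the outputs are Y1=0, Y2=1. (Without the fault they would be Y1=1, Y2=0.)

Y1=0, Y2=1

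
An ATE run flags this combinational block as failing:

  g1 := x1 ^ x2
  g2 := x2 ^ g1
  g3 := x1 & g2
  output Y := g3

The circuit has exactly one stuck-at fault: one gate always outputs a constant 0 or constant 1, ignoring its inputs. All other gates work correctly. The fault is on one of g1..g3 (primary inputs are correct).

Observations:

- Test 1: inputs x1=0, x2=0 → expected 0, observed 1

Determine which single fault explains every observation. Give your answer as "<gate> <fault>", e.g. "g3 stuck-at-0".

Fault-free values for test 1 (x1=0, x2=0): g1=0, g2=0, g3=0, giving Y=0. Observed 1.
Test 1: faults giving observed 1 are {g3 stuck-at-1}.
Only g3 stuck-at-1 is consistent with every test.

g3 stuck-at-1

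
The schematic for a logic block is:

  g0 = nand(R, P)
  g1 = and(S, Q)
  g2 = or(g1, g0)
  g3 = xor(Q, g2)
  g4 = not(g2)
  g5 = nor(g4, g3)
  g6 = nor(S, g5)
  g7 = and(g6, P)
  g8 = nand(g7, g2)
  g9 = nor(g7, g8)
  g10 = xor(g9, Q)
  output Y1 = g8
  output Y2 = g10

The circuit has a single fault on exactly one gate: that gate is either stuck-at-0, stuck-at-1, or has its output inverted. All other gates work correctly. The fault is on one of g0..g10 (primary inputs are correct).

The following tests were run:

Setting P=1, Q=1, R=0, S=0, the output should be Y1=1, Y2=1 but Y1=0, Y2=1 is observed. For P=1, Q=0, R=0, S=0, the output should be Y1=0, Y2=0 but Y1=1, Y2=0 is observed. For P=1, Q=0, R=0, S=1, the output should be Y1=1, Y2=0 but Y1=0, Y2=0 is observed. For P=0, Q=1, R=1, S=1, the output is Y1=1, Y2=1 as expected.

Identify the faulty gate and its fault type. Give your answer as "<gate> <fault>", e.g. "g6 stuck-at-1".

g6 inverted output

Fault-free values for test 1 (P=1, Q=1, R=0, S=0): g0=1, g1=0, g2=1, g3=0, g4=0, g5=1, g6=0, g7=0, g8=1, g9=0, g10=1, giving Y1=1, Y2=1. Observed Y1=0, Y2=1.
Test 1: faults giving observed Y1=0, Y2=1 are {g3 stuck-at-1, g3 inverted output, g4 stuck-at-1, g4 inverted output, g5 stuck-at-0, g5 inverted output, g6 stuck-at-1, g6 inverted output, g7 stuck-at-1, g7 inverted output}.
Test 2 (P=1, Q=0, R=0, S=0): fault-free g0=1, g1=0, g2=1, g3=1, g4=0, g5=0, g6=1, g7=1, g8=0, g9=0, g10=0 → Y1=0, Y2=0; observed Y1=1, Y2=0. Eliminates g3 stuck-at-1, g4 stuck-at-1, g4 inverted output, g5 stuck-at-0, g6 stuck-at-1, g7 stuck-at-1.
Test 3 (P=1, Q=0, R=0, S=1): fault-free g0=1, g1=0, g2=1, g3=1, g4=0, g5=0, g6=0, g7=0, g8=1, g9=0, g10=0 → Y1=1, Y2=0; observed Y1=0, Y2=0. Eliminates g3 inverted output, g5 inverted output.
Test 4 (P=0, Q=1, R=1, S=1): fault-free g0=1, g1=1, g2=1, g3=0, g4=0, g5=1, g6=0, g7=0, g8=1, g9=0, g10=1 → Y1=1, Y2=1; observed Y1=1, Y2=1. Eliminates g7 inverted output.
Only g6 inverted output is consistent with every test.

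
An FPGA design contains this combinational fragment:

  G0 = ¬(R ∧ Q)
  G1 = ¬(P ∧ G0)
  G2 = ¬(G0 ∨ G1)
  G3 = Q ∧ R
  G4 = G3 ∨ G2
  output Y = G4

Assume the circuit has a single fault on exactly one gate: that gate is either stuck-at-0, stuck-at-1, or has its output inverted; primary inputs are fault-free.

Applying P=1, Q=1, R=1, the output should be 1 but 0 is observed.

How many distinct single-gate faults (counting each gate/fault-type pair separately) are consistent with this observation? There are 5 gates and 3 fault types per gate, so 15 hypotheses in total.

Fault-free: G0=0, G1=1, G2=0, G3=1, G4=1 → 1. Observed 0.
  G0: none of the 3 fault types match ✗
  G1: none of the 3 fault types match ✗
  G2: none of the 3 fault types match ✗
  G3: stuck-at-0, inverted output ✓; others ✗
  G4: stuck-at-0, inverted output ✓; others ✗
Consistent faults: {G3 stuck-at-0, G3 inverted output, G4 stuck-at-0, G4 inverted output} — 4 in all.

4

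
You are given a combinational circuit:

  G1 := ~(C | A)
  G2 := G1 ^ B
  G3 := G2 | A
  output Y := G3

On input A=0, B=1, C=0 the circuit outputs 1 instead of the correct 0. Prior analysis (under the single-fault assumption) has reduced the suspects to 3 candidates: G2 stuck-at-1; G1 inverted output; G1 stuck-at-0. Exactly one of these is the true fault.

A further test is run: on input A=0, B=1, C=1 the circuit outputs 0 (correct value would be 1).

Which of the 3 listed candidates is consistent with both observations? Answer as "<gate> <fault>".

Evaluate each candidate on input A=0, B=1, C=1:
  G2 stuck-at-1: G1=0, G2=1 [stuck-at-1], G3=1 → 1 — eliminated
  G1 inverted output: G1=1 [inverted output], G2=0, G3=0 → 0 — matches
  G1 stuck-at-0: G1=0 [stuck-at-0], G2=1, G3=1 → 1 — eliminated
Only G1 inverted output reproduces the observed 0.

G1 inverted output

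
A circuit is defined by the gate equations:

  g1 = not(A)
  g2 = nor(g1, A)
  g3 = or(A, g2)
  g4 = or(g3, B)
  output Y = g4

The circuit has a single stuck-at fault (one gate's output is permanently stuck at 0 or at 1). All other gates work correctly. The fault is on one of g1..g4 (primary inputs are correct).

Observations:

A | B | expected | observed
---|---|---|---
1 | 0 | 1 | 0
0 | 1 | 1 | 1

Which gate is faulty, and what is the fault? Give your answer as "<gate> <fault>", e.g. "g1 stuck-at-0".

g3 stuck-at-0

Fault-free values for test 1 (A=1, B=0): g1=0, g2=0, g3=1, g4=1, giving Y=1. Observed 0.
Test 1: faults giving observed 0 are {g3 stuck-at-0, g4 stuck-at-0}.
Test 2 (A=0, B=1): fault-free g1=1, g2=0, g3=0, g4=1 → 1; observed 1. Eliminates g4 stuck-at-0.
Only g3 stuck-at-0 is consistent with every test.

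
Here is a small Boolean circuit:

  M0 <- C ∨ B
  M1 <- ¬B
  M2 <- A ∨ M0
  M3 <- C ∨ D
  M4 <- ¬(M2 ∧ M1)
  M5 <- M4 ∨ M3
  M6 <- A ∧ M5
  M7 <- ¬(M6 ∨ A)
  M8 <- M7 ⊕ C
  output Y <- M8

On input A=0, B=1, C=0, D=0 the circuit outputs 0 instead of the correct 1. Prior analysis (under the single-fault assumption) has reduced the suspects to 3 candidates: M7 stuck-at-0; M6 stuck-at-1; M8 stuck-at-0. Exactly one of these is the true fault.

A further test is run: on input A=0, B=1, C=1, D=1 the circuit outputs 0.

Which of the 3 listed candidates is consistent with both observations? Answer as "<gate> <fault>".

Evaluate each candidate on input A=0, B=1, C=1, D=1:
  M7 stuck-at-0: M0=1, M1=0, M2=1, M3=1, M4=1, M5=1, M6=0, M7=0 [stuck-at-0], M8=1 → 1 — eliminated
  M6 stuck-at-1: M0=1, M1=0, M2=1, M3=1, M4=1, M5=1, M6=1 [stuck-at-1], M7=0, M8=1 → 1 — eliminated
  M8 stuck-at-0: M0=1, M1=0, M2=1, M3=1, M4=1, M5=1, M6=0, M7=1, M8=0 [stuck-at-0] → 0 — matches
Only M8 stuck-at-0 reproduces the observed 0.

M8 stuck-at-0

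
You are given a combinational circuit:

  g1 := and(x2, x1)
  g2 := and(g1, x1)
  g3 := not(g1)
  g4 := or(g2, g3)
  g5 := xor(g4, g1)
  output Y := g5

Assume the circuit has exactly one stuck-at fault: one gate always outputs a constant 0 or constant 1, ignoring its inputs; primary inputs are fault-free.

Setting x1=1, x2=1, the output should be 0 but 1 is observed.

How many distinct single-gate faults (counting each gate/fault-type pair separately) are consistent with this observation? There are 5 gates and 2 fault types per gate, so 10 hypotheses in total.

4

Fault-free: g1=1, g2=1, g3=0, g4=1, g5=0 → 0. Observed 1.
  g1 stuck-at-0: output 1 ✓
  g1 stuck-at-1: output 0 ✗
  g2 stuck-at-0: output 1 ✓
  g2 stuck-at-1: output 0 ✗
  g3 stuck-at-0: output 0 ✗
  g3 stuck-at-1: output 0 ✗
  g4 stuck-at-0: output 1 ✓
  g4 stuck-at-1: output 0 ✗
  g5 stuck-at-0: output 0 ✗
  g5 stuck-at-1: output 1 ✓
Consistent faults: {g1 stuck-at-0, g2 stuck-at-0, g4 stuck-at-0, g5 stuck-at-1} — 4 in all.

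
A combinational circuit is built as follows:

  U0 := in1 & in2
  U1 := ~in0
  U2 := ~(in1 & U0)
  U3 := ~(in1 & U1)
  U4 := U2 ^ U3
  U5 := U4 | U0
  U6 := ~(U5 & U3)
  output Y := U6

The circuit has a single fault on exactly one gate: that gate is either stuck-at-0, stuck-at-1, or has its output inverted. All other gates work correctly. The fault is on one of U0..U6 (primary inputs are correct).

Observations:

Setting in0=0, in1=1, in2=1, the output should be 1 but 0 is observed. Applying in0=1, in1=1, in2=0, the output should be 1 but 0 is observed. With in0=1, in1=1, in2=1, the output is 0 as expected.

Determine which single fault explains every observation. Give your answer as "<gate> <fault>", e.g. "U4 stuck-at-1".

U6 stuck-at-0

Fault-free values for test 1 (in0=0, in1=1, in2=1): U0=1, U1=1, U2=0, U3=0, U4=0, U5=1, U6=1, giving Y=1. Observed 0.
Test 1: faults giving observed 0 are {U1 stuck-at-0, U1 inverted output, U3 stuck-at-1, U3 inverted output, U6 stuck-at-0, U6 inverted output}.
Test 2 (in0=1, in1=1, in2=0): fault-free U0=0, U1=0, U2=1, U3=1, U4=0, U5=0, U6=1 → 1; observed 0. Eliminates U1 stuck-at-0, U1 inverted output, U3 stuck-at-1, U3 inverted output.
Test 3 (in0=1, in1=1, in2=1): fault-free U0=1, U1=0, U2=0, U3=1, U4=1, U5=1, U6=0 → 0; observed 0. Eliminates U6 inverted output.
Only U6 stuck-at-0 is consistent with every test.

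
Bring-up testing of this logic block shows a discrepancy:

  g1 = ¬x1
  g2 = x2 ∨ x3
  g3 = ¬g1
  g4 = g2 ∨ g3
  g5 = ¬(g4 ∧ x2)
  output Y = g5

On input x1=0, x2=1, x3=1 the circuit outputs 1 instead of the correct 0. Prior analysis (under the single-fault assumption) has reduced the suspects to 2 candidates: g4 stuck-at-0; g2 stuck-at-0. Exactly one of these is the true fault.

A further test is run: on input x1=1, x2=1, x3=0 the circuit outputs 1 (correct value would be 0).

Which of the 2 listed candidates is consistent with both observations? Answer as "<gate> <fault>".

g4 stuck-at-0

Evaluate each candidate on input x1=1, x2=1, x3=0:
  g4 stuck-at-0: g1=0, g2=1, g3=1, g4=0 [stuck-at-0], g5=1 → 1 — matches
  g2 stuck-at-0: g1=0, g2=0 [stuck-at-0], g3=1, g4=1, g5=0 → 0 — eliminated
Only g4 stuck-at-0 reproduces the observed 1.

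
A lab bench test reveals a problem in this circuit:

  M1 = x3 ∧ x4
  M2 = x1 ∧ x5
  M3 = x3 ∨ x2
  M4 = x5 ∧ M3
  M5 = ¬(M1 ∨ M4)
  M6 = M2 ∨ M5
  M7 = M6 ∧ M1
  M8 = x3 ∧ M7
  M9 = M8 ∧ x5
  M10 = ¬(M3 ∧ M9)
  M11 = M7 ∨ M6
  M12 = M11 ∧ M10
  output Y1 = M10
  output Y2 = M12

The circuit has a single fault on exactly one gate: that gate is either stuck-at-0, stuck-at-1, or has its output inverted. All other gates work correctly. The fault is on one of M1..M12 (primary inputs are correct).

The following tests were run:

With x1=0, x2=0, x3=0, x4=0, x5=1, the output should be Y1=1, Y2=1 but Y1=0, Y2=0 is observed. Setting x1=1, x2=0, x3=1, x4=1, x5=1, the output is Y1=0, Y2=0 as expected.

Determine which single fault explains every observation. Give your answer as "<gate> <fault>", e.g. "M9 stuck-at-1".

M10 stuck-at-0

Fault-free values for test 1 (x1=0, x2=0, x3=0, x4=0, x5=1): M1=0, M2=0, M3=0, M4=0, M5=1, M6=1, M7=0, M8=0, M9=0, M10=1, M11=1, M12=1, giving Y1=1, Y2=1. Observed Y1=0, Y2=0.
Test 1: faults giving observed Y1=0, Y2=0 are {M10 stuck-at-0, M10 inverted output}.
Test 2 (x1=1, x2=0, x3=1, x4=1, x5=1): fault-free M1=1, M2=1, M3=1, M4=1, M5=0, M6=1, M7=1, M8=1, M9=1, M10=0, M11=1, M12=0 → Y1=0, Y2=0; observed Y1=0, Y2=0. Eliminates M10 inverted output.
Only M10 stuck-at-0 is consistent with every test.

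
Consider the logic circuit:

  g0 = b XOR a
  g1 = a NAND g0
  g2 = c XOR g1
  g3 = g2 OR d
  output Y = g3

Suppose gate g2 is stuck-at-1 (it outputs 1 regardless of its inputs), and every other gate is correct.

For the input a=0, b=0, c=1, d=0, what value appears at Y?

1

Propagate with g2 forced: g0=0, g1=1, g2=1 [stuck-at-1], g3=1.
So Y = 1. (Without the fault it would be 0.)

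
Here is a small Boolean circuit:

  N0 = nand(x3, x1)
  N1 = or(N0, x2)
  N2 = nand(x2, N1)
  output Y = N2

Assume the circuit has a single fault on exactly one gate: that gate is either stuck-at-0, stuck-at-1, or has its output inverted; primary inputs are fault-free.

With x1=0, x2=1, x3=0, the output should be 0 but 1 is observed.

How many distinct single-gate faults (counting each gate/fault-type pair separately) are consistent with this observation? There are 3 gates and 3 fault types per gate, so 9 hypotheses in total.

4

Fault-free: N0=1, N1=1, N2=0 → 0. Observed 1.
  N0 stuck-at-0: output 0 ✗
  N0 stuck-at-1: output 0 ✗
  N0 inverted output: output 0 ✗
  N1 stuck-at-0: output 1 ✓
  N1 stuck-at-1: output 0 ✗
  N1 inverted output: output 1 ✓
  N2 stuck-at-0: output 0 ✗
  N2 stuck-at-1: output 1 ✓
  N2 inverted output: output 1 ✓
Consistent faults: {N1 stuck-at-0, N1 inverted output, N2 stuck-at-1, N2 inverted output} — 4 in all.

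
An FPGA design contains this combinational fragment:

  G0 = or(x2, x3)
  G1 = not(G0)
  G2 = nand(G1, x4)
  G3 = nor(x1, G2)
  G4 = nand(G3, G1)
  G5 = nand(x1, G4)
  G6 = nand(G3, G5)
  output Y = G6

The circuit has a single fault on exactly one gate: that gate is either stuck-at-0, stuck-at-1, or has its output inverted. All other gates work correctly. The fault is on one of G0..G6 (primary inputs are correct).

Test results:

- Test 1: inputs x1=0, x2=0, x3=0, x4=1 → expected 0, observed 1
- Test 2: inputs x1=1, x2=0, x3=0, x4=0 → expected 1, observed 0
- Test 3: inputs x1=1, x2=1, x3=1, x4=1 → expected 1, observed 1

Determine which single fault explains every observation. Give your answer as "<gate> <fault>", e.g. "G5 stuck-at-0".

Fault-free values for test 1 (x1=0, x2=0, x3=0, x4=1): G0=0, G1=1, G2=0, G3=1, G4=0, G5=1, G6=0, giving Y=0. Observed 1.
Test 1: faults giving observed 1 are {G0 stuck-at-1, G0 inverted output, G1 stuck-at-0, G1 inverted output, G2 stuck-at-1, G2 inverted output, G3 stuck-at-0, G3 inverted output, G5 stuck-at-0, G5 inverted output, G6 stuck-at-1, G6 inverted output}.
Test 2 (x1=1, x2=0, x3=0, x4=0): fault-free G0=0, G1=1, G2=1, G3=0, G4=1, G5=0, G6=1 → 1; observed 0. Eliminates G0 stuck-at-1, G0 inverted output, G1 stuck-at-0, G1 inverted output, G2 stuck-at-1, G2 inverted output, G3 stuck-at-0, G5 stuck-at-0, G5 inverted output, G6 stuck-at-1.
Test 3 (x1=1, x2=1, x3=1, x4=1): fault-free G0=1, G1=0, G2=1, G3=0, G4=1, G5=0, G6=1 → 1; observed 1. Eliminates G6 inverted output.
Only G3 inverted output is consistent with every test.

G3 inverted output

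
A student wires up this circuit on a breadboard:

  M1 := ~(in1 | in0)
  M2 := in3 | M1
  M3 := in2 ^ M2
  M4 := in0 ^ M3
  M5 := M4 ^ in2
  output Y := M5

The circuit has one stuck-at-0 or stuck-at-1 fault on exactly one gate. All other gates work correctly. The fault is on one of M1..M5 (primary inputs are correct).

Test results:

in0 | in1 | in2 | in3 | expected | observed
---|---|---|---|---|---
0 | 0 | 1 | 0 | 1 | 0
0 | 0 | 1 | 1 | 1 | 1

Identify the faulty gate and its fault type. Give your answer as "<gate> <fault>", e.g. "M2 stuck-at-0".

Fault-free values for test 1 (in0=0, in1=0, in2=1, in3=0): M1=1, M2=1, M3=0, M4=0, M5=1, giving Y=1. Observed 0.
Test 1: faults giving observed 0 are {M1 stuck-at-0, M2 stuck-at-0, M3 stuck-at-1, M4 stuck-at-1, M5 stuck-at-0}.
Test 2 (in0=0, in1=0, in2=1, in3=1): fault-free M1=1, M2=1, M3=0, M4=0, M5=1 → 1; observed 1. Eliminates M2 stuck-at-0, M3 stuck-at-1, M4 stuck-at-1, M5 stuck-at-0.
Only M1 stuck-at-0 is consistent with every test.

M1 stuck-at-0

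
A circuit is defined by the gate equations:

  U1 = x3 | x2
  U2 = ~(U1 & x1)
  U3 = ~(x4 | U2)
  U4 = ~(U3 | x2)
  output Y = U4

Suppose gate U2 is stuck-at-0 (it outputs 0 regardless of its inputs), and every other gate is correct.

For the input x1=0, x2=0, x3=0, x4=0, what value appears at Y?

0

Propagate with U2 forced: U1=0, U2=0 [stuck-at-0], U3=1, U4=0.
So Y = 0. (Without the fault it would be 1.)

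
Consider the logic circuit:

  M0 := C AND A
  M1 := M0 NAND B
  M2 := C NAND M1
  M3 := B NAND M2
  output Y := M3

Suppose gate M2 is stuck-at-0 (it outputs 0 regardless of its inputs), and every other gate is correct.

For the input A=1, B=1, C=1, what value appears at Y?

Propagate with M2 forced: M0=1, M1=0, M2=0 [stuck-at-0], M3=1.
So Y = 1. (Without the fault it would be 0.)

1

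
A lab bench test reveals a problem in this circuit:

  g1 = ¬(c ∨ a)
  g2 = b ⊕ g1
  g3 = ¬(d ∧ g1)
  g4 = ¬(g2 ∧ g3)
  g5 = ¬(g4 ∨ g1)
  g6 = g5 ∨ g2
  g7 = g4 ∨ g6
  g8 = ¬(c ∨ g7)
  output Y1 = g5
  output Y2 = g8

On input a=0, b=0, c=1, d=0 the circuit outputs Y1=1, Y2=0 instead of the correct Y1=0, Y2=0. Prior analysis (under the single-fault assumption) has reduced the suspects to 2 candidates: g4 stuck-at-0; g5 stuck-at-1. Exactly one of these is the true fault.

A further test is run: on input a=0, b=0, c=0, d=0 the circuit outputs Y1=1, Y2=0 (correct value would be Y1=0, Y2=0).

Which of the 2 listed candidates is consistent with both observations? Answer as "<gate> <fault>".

g5 stuck-at-1

Evaluate each candidate on input a=0, b=0, c=0, d=0:
  g4 stuck-at-0: g1=1, g2=1, g3=1, g4=0 [stuck-at-0], g5=0, g6=1, g7=1, g8=0 → Y1=0, Y2=0 — eliminated
  g5 stuck-at-1: g1=1, g2=1, g3=1, g4=0, g5=1 [stuck-at-1], g6=1, g7=1, g8=0 → Y1=1, Y2=0 — matches
Only g5 stuck-at-1 reproduces the observed Y1=1, Y2=0.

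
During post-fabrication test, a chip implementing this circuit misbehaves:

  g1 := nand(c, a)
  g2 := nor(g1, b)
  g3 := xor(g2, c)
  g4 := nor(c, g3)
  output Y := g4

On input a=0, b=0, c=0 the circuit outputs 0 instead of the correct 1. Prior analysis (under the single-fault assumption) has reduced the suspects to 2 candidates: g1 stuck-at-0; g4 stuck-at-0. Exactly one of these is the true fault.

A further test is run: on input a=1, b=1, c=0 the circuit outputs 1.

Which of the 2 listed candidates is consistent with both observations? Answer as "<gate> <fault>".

g1 stuck-at-0

Evaluate each candidate on input a=1, b=1, c=0:
  g1 stuck-at-0: g1=0 [stuck-at-0], g2=0, g3=0, g4=1 → 1 — matches
  g4 stuck-at-0: g1=1, g2=0, g3=0, g4=0 [stuck-at-0] → 0 — eliminated
Only g1 stuck-at-0 reproduces the observed 1.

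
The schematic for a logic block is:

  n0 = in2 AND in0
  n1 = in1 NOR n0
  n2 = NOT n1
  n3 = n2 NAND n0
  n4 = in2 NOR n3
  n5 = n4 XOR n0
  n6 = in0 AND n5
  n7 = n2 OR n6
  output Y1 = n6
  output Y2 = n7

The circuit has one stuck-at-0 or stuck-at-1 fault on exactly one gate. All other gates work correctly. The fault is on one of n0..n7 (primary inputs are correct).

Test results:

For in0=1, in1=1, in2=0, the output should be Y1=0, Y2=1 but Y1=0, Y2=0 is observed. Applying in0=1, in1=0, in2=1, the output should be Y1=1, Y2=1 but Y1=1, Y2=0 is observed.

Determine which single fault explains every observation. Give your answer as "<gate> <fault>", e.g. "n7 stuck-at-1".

Fault-free values for test 1 (in0=1, in1=1, in2=0): n0=0, n1=0, n2=1, n3=1, n4=0, n5=0, n6=0, n7=1, giving Y1=0, Y2=1. Observed Y1=0, Y2=0.
Test 1: faults giving observed Y1=0, Y2=0 are {n1 stuck-at-1, n2 stuck-at-0, n7 stuck-at-0}.
Test 2 (in0=1, in1=0, in2=1): fault-free n0=1, n1=0, n2=1, n3=0, n4=0, n5=1, n6=1, n7=1 → Y1=1, Y2=1; observed Y1=1, Y2=0. Eliminates n1 stuck-at-1, n2 stuck-at-0.
Only n7 stuck-at-0 is consistent with every test.

n7 stuck-at-0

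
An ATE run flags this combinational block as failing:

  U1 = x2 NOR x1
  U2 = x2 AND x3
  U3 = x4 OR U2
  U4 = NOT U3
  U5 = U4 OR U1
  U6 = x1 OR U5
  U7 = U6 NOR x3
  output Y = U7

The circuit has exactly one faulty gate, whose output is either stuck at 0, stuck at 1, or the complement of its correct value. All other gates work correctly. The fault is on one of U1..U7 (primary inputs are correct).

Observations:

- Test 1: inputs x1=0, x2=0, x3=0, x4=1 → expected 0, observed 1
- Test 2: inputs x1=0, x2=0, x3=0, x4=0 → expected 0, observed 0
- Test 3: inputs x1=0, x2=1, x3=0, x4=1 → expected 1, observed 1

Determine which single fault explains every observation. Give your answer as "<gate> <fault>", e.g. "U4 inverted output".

Fault-free values for test 1 (x1=0, x2=0, x3=0, x4=1): U1=1, U2=0, U3=1, U4=0, U5=1, U6=1, U7=0, giving Y=0. Observed 1.
Test 1: faults giving observed 1 are {U1 stuck-at-0, U1 inverted output, U5 stuck-at-0, U5 inverted output, U6 stuck-at-0, U6 inverted output, U7 stuck-at-1, U7 inverted output}.
Test 2 (x1=0, x2=0, x3=0, x4=0): fault-free U1=1, U2=0, U3=0, U4=1, U5=1, U6=1, U7=0 → 0; observed 0. Eliminates U5 stuck-at-0, U5 inverted output, U6 stuck-at-0, U6 inverted output, U7 stuck-at-1, U7 inverted output.
Test 3 (x1=0, x2=1, x3=0, x4=1): fault-free U1=0, U2=0, U3=1, U4=0, U5=0, U6=0, U7=1 → 1; observed 1. Eliminates U1 inverted output.
Only U1 stuck-at-0 is consistent with every test.

U1 stuck-at-0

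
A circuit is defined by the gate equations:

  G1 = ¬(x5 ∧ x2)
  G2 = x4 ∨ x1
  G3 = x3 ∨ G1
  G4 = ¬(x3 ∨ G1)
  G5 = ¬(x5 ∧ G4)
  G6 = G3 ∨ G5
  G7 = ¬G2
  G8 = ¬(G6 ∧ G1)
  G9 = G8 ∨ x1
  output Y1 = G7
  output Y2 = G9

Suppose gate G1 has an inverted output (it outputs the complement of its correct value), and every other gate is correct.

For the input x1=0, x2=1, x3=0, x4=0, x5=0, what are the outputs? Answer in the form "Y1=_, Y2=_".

Y1=1, Y2=1

Propagate with G1 forced: G1=0 [inverted output], G2=0, G3=0, G4=1, G5=1, G6=1, G7=1, G8=1, G9=1.
So the outputs are Y1=1, Y2=1. (Without the fault they would be Y1=1, Y2=0.)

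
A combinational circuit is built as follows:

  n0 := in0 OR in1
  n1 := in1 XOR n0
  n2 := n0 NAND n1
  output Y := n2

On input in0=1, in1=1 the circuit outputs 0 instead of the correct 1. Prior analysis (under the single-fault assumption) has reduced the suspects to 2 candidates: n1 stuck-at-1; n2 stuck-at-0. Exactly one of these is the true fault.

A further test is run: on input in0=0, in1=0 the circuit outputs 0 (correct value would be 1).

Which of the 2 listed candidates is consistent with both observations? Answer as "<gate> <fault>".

Evaluate each candidate on input in0=0, in1=0:
  n1 stuck-at-1: n0=0, n1=1 [stuck-at-1], n2=1 → 1 — eliminated
  n2 stuck-at-0: n0=0, n1=0, n2=0 [stuck-at-0] → 0 — matches
Only n2 stuck-at-0 reproduces the observed 0.

n2 stuck-at-0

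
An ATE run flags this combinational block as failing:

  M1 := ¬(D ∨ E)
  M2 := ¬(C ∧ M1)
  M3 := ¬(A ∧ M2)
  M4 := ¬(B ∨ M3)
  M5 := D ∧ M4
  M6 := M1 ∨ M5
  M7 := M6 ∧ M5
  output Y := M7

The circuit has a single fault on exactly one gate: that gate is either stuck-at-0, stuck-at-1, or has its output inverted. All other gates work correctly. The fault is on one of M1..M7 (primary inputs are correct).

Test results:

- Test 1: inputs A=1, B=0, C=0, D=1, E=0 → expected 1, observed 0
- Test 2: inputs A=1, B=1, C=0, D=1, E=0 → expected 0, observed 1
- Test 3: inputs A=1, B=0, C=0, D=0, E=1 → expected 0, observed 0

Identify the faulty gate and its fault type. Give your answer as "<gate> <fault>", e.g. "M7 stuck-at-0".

Fault-free values for test 1 (A=1, B=0, C=0, D=1, E=0): M1=0, M2=1, M3=0, M4=1, M5=1, M6=1, M7=1, giving Y=1. Observed 0.
Test 1: faults giving observed 0 are {M2 stuck-at-0, M2 inverted output, M3 stuck-at-1, M3 inverted output, M4 stuck-at-0, M4 inverted output, M5 stuck-at-0, M5 inverted output, M6 stuck-at-0, M6 inverted output, M7 stuck-at-0, M7 inverted output}.
Test 2 (A=1, B=1, C=0, D=1, E=0): fault-free M1=0, M2=1, M3=0, M4=0, M5=0, M6=0, M7=0 → 0; observed 1. Eliminates M2 stuck-at-0, M2 inverted output, M3 stuck-at-1, M3 inverted output, M4 stuck-at-0, M5 stuck-at-0, M6 stuck-at-0, M6 inverted output, M7 stuck-at-0.
Test 3 (A=1, B=0, C=0, D=0, E=1): fault-free M1=0, M2=1, M3=0, M4=1, M5=0, M6=0, M7=0 → 0; observed 0. Eliminates M5 inverted output, M7 inverted output.
Only M4 inverted output is consistent with every test.

M4 inverted output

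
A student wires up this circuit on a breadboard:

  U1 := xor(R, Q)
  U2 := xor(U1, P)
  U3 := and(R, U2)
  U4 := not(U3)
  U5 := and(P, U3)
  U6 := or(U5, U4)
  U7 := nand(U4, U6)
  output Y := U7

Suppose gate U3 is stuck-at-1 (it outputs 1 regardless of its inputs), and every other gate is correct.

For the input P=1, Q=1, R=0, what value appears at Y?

Propagate with U3 forced: U1=1, U2=0, U3=1 [stuck-at-1], U4=0, U5=1, U6=1, U7=1.
So Y = 1. (Without the fault it would be 0.)

1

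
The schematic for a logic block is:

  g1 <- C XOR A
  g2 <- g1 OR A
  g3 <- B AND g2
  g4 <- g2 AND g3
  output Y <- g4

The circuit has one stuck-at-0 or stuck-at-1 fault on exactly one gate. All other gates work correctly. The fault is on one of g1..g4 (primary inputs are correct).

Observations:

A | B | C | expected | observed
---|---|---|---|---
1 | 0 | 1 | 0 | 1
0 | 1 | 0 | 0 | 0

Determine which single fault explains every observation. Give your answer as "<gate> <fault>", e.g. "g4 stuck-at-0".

g3 stuck-at-1

Fault-free values for test 1 (A=1, B=0, C=1): g1=0, g2=1, g3=0, g4=0, giving Y=0. Observed 1.
Test 1: faults giving observed 1 are {g3 stuck-at-1, g4 stuck-at-1}.
Test 2 (A=0, B=1, C=0): fault-free g1=0, g2=0, g3=0, g4=0 → 0; observed 0. Eliminates g4 stuck-at-1.
Only g3 stuck-at-1 is consistent with every test.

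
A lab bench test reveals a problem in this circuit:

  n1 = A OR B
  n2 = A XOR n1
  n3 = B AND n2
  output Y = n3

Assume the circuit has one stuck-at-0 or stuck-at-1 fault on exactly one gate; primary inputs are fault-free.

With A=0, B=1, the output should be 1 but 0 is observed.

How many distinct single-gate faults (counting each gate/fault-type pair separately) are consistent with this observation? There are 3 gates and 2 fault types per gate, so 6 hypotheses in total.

3

Fault-free: n1=1, n2=1, n3=1 → 1. Observed 0.
  n1 stuck-at-0: output 0 ✓
  n1 stuck-at-1: output 1 ✗
  n2 stuck-at-0: output 0 ✓
  n2 stuck-at-1: output 1 ✗
  n3 stuck-at-0: output 0 ✓
  n3 stuck-at-1: output 1 ✗
Consistent faults: {n1 stuck-at-0, n2 stuck-at-0, n3 stuck-at-0} — 3 in all.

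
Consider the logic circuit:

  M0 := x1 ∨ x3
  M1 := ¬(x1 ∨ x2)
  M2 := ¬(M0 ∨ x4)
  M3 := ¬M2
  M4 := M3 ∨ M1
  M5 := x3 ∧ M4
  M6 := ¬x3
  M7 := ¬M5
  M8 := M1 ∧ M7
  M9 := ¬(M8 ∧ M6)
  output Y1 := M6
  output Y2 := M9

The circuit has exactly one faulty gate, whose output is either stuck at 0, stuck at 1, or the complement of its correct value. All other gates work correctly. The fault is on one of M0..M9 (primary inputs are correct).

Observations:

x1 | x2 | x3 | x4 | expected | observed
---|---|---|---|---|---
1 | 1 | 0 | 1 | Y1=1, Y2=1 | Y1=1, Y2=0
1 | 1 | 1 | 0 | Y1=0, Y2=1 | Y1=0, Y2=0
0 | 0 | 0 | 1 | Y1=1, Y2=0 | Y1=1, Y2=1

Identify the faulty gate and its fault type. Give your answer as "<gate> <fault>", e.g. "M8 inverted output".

M9 inverted output

Fault-free values for test 1 (x1=1, x2=1, x3=0, x4=1): M0=1, M1=0, M2=0, M3=1, M4=1, M5=0, M6=1, M7=1, M8=0, M9=1, giving Y1=1, Y2=1. Observed Y1=1, Y2=0.
Test 1: faults giving observed Y1=1, Y2=0 are {M1 stuck-at-1, M1 inverted output, M8 stuck-at-1, M8 inverted output, M9 stuck-at-0, M9 inverted output}.
Test 2 (x1=1, x2=1, x3=1, x4=0): fault-free M0=1, M1=0, M2=0, M3=1, M4=1, M5=1, M6=0, M7=0, M8=0, M9=1 → Y1=0, Y2=1; observed Y1=0, Y2=0. Eliminates M1 stuck-at-1, M1 inverted output, M8 stuck-at-1, M8 inverted output.
Test 3 (x1=0, x2=0, x3=0, x4=1): fault-free M0=0, M1=1, M2=0, M3=1, M4=1, M5=0, M6=1, M7=1, M8=1, M9=0 → Y1=1, Y2=0; observed Y1=1, Y2=1. Eliminates M9 stuck-at-0.
Only M9 inverted output is consistent with every test.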